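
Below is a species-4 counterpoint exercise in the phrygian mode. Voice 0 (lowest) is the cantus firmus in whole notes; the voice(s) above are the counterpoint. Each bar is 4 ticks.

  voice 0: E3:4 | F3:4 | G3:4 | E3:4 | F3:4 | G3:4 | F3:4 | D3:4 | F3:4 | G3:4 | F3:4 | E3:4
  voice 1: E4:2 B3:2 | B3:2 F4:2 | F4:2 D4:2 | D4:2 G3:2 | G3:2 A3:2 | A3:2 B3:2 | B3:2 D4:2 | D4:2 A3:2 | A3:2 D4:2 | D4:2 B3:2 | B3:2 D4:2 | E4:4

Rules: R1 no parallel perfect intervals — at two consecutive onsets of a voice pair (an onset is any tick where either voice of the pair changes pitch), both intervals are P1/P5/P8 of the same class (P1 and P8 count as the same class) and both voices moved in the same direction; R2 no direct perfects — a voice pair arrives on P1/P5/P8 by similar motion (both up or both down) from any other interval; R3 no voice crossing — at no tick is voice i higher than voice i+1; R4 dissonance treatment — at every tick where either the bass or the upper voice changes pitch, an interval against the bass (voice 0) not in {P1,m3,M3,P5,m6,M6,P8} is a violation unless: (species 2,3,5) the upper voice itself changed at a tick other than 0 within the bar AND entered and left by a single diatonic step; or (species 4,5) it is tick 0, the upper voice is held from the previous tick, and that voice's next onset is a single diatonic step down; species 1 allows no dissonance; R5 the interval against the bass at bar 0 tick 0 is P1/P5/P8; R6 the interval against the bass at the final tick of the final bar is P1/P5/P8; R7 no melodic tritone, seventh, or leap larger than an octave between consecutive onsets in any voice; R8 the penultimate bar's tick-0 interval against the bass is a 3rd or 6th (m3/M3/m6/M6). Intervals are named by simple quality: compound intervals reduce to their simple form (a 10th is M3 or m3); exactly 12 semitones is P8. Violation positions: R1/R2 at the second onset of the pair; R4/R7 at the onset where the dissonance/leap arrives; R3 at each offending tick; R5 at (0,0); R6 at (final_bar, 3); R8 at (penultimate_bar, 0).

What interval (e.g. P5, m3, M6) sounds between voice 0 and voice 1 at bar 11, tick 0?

P8

voice 0=E3 voice 1=E4 -> P8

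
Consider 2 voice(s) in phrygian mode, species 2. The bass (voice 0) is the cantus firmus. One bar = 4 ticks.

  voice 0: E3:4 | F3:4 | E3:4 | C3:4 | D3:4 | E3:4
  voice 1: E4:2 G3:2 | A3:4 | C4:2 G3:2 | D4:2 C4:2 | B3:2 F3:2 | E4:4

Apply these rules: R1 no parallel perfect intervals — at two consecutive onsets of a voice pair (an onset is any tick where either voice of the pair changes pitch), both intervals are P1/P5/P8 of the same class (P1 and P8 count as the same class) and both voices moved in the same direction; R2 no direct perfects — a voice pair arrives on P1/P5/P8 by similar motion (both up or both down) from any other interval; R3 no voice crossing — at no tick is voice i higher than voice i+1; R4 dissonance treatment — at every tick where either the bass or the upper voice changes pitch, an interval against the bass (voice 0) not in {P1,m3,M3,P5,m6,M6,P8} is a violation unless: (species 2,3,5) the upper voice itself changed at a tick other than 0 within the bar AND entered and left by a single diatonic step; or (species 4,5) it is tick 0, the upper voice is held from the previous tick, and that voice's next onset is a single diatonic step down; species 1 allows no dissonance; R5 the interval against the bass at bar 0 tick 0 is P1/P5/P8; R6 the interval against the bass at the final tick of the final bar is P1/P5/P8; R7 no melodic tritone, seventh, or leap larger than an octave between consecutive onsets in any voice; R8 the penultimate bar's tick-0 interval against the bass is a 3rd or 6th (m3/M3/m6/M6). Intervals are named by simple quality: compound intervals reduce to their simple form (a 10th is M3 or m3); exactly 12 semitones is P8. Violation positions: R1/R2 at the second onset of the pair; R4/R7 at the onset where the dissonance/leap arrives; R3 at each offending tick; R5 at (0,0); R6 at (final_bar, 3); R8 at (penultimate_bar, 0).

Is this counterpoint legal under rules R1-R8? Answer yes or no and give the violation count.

bar 0: v0=E3 v1=E4 (P8)
bar 1: v0=F3 v1=A3 (M3)
bar 2: v0=E3 v1=C4 (m6)
bar 3: v0=C3 v1=D4 (M2)
bar 4: v0=D3 v1=B3 (M6)
bar 5: v0=E3 v1=E4 (P8)
  R4 @ bar3.0: C3/D4 M2 untreated
  R7 @ bar4.2: B3->F3 leap 6st
  R2 @ bar5.0: D3/F3 m3 -> E3/E4 P8 similar
  R7 @ bar5.0: F3->E4 leap 11st

No (4 violations)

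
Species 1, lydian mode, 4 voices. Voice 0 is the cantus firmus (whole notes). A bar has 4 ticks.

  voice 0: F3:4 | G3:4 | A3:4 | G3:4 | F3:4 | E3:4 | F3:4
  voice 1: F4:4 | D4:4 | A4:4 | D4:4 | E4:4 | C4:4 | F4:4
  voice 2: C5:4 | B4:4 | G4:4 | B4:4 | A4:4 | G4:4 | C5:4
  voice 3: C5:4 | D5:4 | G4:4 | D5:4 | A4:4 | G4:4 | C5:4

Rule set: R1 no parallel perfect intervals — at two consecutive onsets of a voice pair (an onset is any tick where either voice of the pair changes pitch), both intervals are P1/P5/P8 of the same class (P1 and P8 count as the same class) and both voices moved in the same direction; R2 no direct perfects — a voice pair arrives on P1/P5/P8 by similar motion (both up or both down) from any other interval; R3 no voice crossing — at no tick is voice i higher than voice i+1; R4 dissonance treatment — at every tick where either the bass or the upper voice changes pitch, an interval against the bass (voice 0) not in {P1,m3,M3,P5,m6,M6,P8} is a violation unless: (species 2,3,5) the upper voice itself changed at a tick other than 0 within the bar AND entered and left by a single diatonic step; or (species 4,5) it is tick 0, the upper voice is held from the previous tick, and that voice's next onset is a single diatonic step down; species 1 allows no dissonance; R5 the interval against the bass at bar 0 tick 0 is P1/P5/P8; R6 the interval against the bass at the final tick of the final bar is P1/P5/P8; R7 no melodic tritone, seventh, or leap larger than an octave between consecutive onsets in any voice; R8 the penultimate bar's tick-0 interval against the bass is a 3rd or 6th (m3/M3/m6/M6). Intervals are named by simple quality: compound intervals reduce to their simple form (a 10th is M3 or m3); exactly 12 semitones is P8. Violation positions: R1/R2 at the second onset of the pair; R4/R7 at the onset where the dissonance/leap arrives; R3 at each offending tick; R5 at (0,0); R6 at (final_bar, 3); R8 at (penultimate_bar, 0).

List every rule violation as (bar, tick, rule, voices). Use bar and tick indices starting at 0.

bar 0: v0=F3 v1=F4 v2=C5 v3=C5 downbeat P5
bar 1: v0=G3 v1=D4 v2=B4 v3=D5 downbeat P5
bar 2: v0=A3 v1=A4 v2=G4 v3=G4 downbeat m7
bar 3: v0=G3 v1=D4 v2=B4 v3=D5 downbeat P5
bar 4: v0=F3 v1=E4 v2=A4 v3=A4 downbeat M3
bar 5: v0=E3 v1=C4 v2=G4 v3=G4 downbeat m3
bar 6: v0=F3 v1=F4 v2=C5 v3=C5 downbeat P5
  -> R1 @ bar 1 tick 0 v(0, 3): F3/C5 P5 -> G3/D5 P5 similar
  -> R2 @ bar 2 tick 0 v(0, 1): G3/D4 P5 -> A3/A4 P8 similar
  -> R2 @ bar 2 tick 0 v(2, 3): B4/D5 m3 -> G4/G4 P1 similar
  -> R3 @ bar 2 tick 0 v(1, 2): A4 above G4
  -> R4 @ bar 2 tick 0 v(0, 2): A3/G4 m7 untreated
  -> R4 @ bar 2 tick 0 v(0, 3): A3/G4 m7 untreated
  -> R3 @ bar 2 tick 1 v(1, 2): A4 above G4
  -> R3 @ bar 2 tick 2 v(1, 2): A4 above G4
  -> R3 @ bar 2 tick 3 v(1, 2): A4 above G4
  -> R2 @ bar 3 tick 0 v(0, 1): A3/A4 P8 -> G3/D4 P5 similar
  -> R2 @ bar 4 tick 0 v(2, 3): B4/D5 m3 -> A4/A4 P1 similar
  -> R4 @ bar 4 tick 0 v(0, 1): F3/E4 M7 untreated
  -> R1 @ bar 5 tick 0 v(2, 3): A4/A4 P1 -> G4/G4 P1 similar
  -> R2 @ bar 5 tick 0 v(1, 2): E4/A4 P4 -> C4/G4 P5 similar
  -> R2 @ bar 5 tick 0 v(1, 3): E4/A4 P4 -> C4/G4 P5 similar
  -> R1 @ bar 6 tick 0 v(1, 2): C4/G4 P5 -> F4/C5 P5 similar
  -> R1 @ bar 6 tick 0 v(1, 3): C4/G4 P5 -> F4/C5 P5 similar
  -> R1 @ bar 6 tick 0 v(2, 3): G4/G4 P1 -> C5/C5 P1 similar
  -> R2 @ bar 6 tick 0 v(0, 1): E3/C4 m6 -> F3/F4 P8 similar
  -> R2 @ bar 6 tick 0 v(0, 2): E3/G4 m3 -> F3/C5 P5 similar
  -> R2 @ bar 6 tick 0 v(0, 3): E3/G4 m3 -> F3/C5 P5 similar

(1, 0, R1, (0, 3))
(2, 0, R2, (0, 1))
(2, 0, R2, (2, 3))
(2, 0, R3, (1, 2))
(2, 0, R4, (0, 2))
(2, 0, R4, (0, 3))
(2, 1, R3, (1, 2))
(2, 2, R3, (1, 2))
(2, 3, R3, (1, 2))
(3, 0, R2, (0, 1))
(4, 0, R2, (2, 3))
(4, 0, R4, (0, 1))
(5, 0, R1, (2, 3))
(5, 0, R2, (1, 2))
(5, 0, R2, (1, 3))
(6, 0, R1, (1, 2))
(6, 0, R1, (1, 3))
(6, 0, R1, (2, 3))
(6, 0, R2, (0, 1))
(6, 0, R2, (0, 2))
(6, 0, R2, (0, 3))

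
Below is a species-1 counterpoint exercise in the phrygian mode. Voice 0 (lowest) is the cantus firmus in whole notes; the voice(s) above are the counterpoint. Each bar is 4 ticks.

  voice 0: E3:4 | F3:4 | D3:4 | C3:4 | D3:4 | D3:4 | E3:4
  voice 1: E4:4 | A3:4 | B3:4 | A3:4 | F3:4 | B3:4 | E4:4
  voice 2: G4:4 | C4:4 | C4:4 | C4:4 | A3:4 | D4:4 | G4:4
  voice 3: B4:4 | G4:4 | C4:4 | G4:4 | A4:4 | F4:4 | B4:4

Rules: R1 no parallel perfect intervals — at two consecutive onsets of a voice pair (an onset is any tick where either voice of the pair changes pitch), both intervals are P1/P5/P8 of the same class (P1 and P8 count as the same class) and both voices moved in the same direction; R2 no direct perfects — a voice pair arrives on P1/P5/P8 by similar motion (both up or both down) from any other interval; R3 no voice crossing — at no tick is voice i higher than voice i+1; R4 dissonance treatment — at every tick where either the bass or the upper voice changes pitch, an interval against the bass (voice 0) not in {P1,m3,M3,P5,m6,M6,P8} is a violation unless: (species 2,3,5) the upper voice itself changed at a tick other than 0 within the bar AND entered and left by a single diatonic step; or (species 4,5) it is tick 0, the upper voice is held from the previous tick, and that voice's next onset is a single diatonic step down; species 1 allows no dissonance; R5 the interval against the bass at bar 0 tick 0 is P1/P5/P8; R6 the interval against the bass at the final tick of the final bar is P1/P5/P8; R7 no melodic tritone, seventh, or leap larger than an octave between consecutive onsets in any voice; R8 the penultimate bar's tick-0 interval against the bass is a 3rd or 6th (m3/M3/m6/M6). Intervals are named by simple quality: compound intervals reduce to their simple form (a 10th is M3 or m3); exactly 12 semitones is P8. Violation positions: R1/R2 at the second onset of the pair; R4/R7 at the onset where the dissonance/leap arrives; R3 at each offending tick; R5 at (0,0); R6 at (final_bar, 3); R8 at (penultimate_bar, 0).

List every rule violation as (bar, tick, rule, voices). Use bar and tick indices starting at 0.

(0, 0, R5, (0, 2))
(1, 0, R2, (2, 3))
(1, 0, R4, (0, 3))
(2, 0, R4, (0, 2))
(2, 0, R4, (0, 3))
(4, 0, R1, (0, 3))
(5, 0, R7, (1,))
(5, 0, R8, (0, 2))
(6, 0, R2, (0, 1))
(6, 0, R2, (0, 3))
(6, 0, R2, (1, 3))
(6, 0, R7, (3,))
(6, 3, R6, (0, 2))

bar 0: v0=E3 v1=E4 v2=G4 v3=B4 downbeat P5
bar 1: v0=F3 v1=A3 v2=C4 v3=G4 downbeat M2
bar 2: v0=D3 v1=B3 v2=C4 v3=C4 downbeat m7
bar 3: v0=C3 v1=A3 v2=C4 v3=G4 downbeat P5
bar 4: v0=D3 v1=F3 v2=A3 v3=A4 downbeat P5
bar 5: v0=D3 v1=B3 v2=D4 v3=F4 downbeat m3
bar 6: v0=E3 v1=E4 v2=G4 v3=B4 downbeat P5
  -> R5 @ bar 0 tick 0 v(0, 2): opens on m3
  -> R2 @ bar 1 tick 0 v(2, 3): G4/B4 M3 -> C4/G4 P5 similar
  -> R4 @ bar 1 tick 0 v(0, 3): F3/G4 M2 untreated
  -> R4 @ bar 2 tick 0 v(0, 2): D3/C4 m7 untreated
  -> R4 @ bar 2 tick 0 v(0, 3): D3/C4 m7 untreated
  -> R1 @ bar 4 tick 0 v(0, 3): C3/G4 P5 -> D3/A4 P5 similar
  -> R7 @ bar 5 tick 0 v(1,): F3->B3 leap 6st
  -> R8 @ bar 5 tick 0 v(0, 2): penult P8 not 3rd/6th
  -> R2 @ bar 6 tick 0 v(0, 1): D3/B3 M6 -> E3/E4 P8 similar
  -> R2 @ bar 6 tick 0 v(0, 3): D3/F4 m3 -> E3/B4 P5 similar
  -> R2 @ bar 6 tick 0 v(1, 3): B3/F4 TT -> E4/B4 P5 similar
  -> R7 @ bar 6 tick 0 v(3,): F4->B4 leap 6st
  -> R6 @ bar 6 tick 3 v(0, 2): closes on m3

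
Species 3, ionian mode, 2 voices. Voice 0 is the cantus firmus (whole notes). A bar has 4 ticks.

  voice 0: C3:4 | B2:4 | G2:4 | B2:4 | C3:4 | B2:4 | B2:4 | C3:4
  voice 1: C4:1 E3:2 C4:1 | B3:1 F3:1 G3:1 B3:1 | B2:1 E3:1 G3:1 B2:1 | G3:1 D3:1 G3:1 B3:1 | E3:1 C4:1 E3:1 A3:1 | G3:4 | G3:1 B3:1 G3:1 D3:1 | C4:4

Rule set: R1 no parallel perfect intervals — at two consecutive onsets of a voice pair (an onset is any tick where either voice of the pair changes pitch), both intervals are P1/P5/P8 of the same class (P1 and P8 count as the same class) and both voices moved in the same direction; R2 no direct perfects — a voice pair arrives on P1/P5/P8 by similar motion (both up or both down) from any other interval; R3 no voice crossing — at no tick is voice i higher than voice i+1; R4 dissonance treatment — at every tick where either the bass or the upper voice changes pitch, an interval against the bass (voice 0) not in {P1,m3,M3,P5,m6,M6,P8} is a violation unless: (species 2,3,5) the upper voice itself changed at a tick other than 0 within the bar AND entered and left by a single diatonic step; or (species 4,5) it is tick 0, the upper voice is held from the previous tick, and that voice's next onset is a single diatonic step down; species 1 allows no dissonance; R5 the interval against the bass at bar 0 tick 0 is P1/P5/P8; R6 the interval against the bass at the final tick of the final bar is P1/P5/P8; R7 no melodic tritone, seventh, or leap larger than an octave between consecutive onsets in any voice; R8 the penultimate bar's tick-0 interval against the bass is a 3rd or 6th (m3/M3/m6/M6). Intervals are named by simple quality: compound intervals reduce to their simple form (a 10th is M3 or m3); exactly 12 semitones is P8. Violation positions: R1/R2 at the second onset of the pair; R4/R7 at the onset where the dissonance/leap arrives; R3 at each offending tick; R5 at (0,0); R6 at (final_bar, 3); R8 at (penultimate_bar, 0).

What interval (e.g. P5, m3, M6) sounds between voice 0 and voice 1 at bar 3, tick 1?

m3

voice 0=B2 voice 1=D3 -> m3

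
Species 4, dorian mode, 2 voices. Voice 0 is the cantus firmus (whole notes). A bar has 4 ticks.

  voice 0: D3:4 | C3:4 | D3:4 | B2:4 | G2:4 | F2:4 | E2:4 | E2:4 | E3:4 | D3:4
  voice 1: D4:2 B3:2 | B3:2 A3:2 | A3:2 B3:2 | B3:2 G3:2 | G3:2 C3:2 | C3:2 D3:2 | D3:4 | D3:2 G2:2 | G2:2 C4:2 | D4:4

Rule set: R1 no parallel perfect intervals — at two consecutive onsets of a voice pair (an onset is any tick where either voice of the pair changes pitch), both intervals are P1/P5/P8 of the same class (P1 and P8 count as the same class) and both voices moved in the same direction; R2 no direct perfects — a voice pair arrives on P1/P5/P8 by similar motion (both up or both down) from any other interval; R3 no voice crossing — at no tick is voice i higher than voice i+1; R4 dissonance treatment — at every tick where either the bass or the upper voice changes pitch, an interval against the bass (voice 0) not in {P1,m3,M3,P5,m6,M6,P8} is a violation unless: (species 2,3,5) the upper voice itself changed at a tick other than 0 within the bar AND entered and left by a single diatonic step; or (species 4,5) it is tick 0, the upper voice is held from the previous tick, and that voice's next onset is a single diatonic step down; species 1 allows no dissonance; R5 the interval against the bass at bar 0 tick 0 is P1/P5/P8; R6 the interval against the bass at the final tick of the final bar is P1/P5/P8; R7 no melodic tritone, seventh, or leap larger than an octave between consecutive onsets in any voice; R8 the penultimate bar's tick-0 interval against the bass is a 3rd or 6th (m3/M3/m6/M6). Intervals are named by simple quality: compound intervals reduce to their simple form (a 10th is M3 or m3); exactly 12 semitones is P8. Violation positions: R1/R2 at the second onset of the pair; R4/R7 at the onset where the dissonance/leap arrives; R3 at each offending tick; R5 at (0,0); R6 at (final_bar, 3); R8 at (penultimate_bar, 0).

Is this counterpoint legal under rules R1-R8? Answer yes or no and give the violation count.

No (5 violations)

bar 0: v0=D3 v1=D4 (P8)
bar 1: v0=C3 v1=B3 (M7)
bar 2: v0=D3 v1=A3 (P5)
bar 3: v0=B2 v1=B3 (P8)
bar 4: v0=G2 v1=G3 (P8)
bar 5: v0=F2 v1=C3 (P5)
bar 6: v0=E2 v1=D3 (m7)
bar 7: v0=E2 v1=D3 (m7)
bar 8: v0=E3 v1=G2 (M6)
bar 9: v0=D3 v1=D4 (P8)
  R4 @ bar4.2: G2/C3 P4 untreated
  R4 @ bar6.0: E2/D3 m7 untreated
  R3 @ bar8.0: E3 above G2
  R3 @ bar8.1: E3 above G2
  R7 @ bar8.2: G2->C4 leap 17st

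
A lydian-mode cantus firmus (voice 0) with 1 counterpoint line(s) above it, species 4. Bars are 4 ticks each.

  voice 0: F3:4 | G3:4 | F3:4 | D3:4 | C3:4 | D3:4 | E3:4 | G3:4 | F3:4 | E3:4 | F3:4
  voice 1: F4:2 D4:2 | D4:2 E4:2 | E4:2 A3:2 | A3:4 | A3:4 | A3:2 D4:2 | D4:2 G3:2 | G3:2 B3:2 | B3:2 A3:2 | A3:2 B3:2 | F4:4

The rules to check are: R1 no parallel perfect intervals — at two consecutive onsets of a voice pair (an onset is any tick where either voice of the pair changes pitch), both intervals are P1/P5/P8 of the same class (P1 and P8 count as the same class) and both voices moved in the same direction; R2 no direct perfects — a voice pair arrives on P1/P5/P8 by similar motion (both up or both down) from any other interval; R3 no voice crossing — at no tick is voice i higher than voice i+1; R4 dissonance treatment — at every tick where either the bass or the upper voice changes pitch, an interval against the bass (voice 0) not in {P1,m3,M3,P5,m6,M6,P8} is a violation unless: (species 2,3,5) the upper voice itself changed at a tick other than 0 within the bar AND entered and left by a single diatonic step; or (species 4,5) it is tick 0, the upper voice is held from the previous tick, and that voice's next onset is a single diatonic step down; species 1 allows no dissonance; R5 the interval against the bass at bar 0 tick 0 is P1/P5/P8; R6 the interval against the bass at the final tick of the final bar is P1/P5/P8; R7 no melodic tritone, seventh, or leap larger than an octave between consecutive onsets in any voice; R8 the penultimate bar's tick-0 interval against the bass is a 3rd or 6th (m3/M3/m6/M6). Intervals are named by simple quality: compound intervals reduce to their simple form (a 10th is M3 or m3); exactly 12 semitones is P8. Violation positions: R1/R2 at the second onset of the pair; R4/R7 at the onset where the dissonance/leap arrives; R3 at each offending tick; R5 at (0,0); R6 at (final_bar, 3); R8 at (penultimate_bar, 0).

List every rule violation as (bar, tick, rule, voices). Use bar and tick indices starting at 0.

bar 0: v0=F3 v1=F4 downbeat P8
bar 1: v0=G3 v1=D4 downbeat P5
bar 2: v0=F3 v1=E4 downbeat M7
bar 3: v0=D3 v1=A3 downbeat P5
bar 4: v0=C3 v1=A3 downbeat M6
bar 5: v0=D3 v1=A3 downbeat P5
bar 6: v0=E3 v1=D4 downbeat m7
bar 7: v0=G3 v1=G3 downbeat P1
bar 8: v0=F3 v1=B3 downbeat TT
bar 9: v0=E3 v1=A3 downbeat P4
bar 10: v0=F3 v1=F4 downbeat P8
  -> R4 @ bar 2 tick 0 v(0, 1): F3/E4 M7 untreated
  -> R4 @ bar 6 tick 0 v(0, 1): E3/D4 m7 untreated
  -> R4 @ bar 9 tick 0 v(0, 1): E3/A3 P4 untreated
  -> R8 @ bar 9 tick 0 v(0, 1): penult P4 not 3rd/6th
  -> R2 @ bar 10 tick 0 v(0, 1): E3/B3 P5 -> F3/F4 P8 similar
  -> R7 @ bar 10 tick 0 v(1,): B3->F4 leap 6st

(2, 0, R4, (0, 1))
(6, 0, R4, (0, 1))
(9, 0, R4, (0, 1))
(9, 0, R8, (0, 1))
(10, 0, R2, (0, 1))
(10, 0, R7, (1,))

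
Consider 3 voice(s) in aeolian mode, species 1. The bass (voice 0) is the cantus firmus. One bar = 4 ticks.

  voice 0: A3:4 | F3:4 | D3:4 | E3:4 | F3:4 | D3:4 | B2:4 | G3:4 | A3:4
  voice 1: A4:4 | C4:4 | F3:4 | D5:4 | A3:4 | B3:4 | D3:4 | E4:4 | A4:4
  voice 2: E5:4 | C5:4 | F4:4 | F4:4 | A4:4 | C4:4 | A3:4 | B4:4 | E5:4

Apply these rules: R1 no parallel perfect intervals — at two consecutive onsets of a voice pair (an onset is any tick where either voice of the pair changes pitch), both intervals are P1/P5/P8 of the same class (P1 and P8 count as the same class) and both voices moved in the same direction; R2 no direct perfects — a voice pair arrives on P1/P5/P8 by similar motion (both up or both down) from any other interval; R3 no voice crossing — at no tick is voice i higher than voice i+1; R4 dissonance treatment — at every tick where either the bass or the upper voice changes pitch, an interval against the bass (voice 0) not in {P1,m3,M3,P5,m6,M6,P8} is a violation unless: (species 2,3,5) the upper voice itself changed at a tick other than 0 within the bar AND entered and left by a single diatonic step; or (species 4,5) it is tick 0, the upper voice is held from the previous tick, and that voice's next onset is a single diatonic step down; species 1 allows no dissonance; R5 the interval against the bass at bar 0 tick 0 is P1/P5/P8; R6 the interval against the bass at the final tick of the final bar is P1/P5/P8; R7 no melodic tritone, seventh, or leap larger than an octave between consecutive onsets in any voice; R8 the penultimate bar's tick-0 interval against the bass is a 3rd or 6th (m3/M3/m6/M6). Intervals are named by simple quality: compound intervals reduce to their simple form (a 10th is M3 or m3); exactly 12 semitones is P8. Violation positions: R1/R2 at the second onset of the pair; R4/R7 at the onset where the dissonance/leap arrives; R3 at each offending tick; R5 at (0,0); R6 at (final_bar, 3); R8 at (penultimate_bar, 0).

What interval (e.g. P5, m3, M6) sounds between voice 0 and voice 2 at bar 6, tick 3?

voice 0=B2 voice 2=A3 -> m7

m7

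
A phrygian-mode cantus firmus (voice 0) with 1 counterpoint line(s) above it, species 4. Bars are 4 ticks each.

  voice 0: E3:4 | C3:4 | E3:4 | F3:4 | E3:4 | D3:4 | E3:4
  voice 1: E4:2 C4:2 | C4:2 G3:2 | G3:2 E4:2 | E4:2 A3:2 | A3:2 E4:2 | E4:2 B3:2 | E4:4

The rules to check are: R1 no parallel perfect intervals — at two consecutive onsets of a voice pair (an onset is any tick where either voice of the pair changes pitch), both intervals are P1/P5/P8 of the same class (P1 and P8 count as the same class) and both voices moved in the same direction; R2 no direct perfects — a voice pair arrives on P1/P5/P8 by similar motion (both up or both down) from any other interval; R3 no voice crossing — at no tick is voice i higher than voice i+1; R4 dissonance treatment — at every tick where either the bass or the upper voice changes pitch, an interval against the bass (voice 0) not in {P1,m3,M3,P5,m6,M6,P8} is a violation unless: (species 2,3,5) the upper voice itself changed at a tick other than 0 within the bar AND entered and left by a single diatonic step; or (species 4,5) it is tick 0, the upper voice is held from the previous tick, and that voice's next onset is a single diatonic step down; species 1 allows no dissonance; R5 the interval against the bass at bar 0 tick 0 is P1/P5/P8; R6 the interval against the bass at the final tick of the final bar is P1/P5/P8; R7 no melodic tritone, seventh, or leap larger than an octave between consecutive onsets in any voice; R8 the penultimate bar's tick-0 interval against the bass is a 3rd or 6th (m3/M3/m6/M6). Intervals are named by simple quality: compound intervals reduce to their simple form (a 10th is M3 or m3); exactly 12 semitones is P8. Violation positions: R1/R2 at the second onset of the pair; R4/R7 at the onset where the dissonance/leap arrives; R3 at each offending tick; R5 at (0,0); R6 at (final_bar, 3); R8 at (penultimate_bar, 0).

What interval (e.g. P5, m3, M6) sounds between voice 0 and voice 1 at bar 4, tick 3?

P8

voice 0=E3 voice 1=E4 -> P8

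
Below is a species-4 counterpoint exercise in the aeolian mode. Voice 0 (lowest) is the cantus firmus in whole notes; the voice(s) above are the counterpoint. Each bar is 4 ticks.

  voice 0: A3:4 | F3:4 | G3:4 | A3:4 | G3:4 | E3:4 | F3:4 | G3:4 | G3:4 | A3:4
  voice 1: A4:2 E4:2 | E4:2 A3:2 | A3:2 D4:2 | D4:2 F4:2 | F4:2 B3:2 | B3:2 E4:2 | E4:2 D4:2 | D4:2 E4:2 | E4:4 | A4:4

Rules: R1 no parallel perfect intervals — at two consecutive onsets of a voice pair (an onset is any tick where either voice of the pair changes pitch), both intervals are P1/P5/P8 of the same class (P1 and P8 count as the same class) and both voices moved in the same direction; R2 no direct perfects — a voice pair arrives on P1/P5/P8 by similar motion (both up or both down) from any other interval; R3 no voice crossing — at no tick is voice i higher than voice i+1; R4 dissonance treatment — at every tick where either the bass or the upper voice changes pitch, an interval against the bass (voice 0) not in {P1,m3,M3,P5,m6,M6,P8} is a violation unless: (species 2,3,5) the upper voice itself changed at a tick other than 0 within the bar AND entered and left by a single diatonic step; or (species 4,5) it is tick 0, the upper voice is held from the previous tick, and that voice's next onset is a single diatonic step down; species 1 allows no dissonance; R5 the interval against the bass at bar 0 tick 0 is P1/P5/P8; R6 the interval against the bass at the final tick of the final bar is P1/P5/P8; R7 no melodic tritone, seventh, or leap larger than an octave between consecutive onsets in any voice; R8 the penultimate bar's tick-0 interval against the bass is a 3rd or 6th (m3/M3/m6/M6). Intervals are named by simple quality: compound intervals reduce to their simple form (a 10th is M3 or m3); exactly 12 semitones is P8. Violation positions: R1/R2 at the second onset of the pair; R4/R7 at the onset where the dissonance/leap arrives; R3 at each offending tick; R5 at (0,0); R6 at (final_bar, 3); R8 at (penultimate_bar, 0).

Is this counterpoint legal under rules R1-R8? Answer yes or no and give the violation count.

No (6 violations)

bar 0: v0=A3 v1=A4 (P8)
bar 1: v0=F3 v1=E4 (M7)
bar 2: v0=G3 v1=A3 (M2)
bar 3: v0=A3 v1=D4 (P4)
bar 4: v0=G3 v1=F4 (m7)
bar 5: v0=E3 v1=B3 (P5)
bar 6: v0=F3 v1=E4 (M7)
bar 7: v0=G3 v1=D4 (P5)
bar 8: v0=G3 v1=E4 (M6)
bar 9: v0=A3 v1=A4 (P8)
  R4 @ bar1.0: F3/E4 M7 untreated
  R4 @ bar2.0: G3/A3 M2 untreated
  R4 @ bar3.0: A3/D4 P4 untreated
  R4 @ bar4.0: G3/F4 m7 untreated
  R7 @ bar4.2: F4->B3 leap 6st
  R2 @ bar9.0: G3/E4 M6 -> A3/A4 P8 similar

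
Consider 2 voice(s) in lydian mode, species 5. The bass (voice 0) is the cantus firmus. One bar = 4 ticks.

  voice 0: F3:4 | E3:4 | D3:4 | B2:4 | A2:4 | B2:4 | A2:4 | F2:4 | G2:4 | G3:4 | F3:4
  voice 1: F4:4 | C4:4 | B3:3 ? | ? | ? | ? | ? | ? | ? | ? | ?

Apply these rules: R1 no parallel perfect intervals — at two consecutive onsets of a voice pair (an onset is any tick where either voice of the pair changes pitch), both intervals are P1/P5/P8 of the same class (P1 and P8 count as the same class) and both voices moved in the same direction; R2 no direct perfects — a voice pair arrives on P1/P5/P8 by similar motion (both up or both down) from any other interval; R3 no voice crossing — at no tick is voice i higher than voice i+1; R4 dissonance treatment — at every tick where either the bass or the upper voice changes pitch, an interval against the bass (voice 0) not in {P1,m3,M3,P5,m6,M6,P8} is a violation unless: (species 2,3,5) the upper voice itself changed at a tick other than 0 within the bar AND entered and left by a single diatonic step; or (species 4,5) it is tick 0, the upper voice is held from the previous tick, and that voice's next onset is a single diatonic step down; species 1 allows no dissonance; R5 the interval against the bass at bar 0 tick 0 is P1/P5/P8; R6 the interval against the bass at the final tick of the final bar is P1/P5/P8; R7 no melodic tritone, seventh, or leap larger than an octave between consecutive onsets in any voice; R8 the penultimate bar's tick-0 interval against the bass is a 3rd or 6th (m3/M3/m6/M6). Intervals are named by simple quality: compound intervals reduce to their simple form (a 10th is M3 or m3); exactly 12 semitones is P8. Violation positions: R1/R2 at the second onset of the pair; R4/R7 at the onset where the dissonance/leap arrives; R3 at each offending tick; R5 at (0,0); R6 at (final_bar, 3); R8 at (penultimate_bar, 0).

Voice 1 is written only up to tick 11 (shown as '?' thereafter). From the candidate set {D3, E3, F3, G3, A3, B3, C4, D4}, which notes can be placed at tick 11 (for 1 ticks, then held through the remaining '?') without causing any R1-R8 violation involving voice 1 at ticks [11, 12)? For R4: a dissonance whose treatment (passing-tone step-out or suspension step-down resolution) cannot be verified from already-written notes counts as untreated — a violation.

{A3, B3, D3, D4}

D3: legal
E3: violates R4
F3: violates R7
G3: violates R4
A3: legal
B3: legal
C4: violates R4
D4: legal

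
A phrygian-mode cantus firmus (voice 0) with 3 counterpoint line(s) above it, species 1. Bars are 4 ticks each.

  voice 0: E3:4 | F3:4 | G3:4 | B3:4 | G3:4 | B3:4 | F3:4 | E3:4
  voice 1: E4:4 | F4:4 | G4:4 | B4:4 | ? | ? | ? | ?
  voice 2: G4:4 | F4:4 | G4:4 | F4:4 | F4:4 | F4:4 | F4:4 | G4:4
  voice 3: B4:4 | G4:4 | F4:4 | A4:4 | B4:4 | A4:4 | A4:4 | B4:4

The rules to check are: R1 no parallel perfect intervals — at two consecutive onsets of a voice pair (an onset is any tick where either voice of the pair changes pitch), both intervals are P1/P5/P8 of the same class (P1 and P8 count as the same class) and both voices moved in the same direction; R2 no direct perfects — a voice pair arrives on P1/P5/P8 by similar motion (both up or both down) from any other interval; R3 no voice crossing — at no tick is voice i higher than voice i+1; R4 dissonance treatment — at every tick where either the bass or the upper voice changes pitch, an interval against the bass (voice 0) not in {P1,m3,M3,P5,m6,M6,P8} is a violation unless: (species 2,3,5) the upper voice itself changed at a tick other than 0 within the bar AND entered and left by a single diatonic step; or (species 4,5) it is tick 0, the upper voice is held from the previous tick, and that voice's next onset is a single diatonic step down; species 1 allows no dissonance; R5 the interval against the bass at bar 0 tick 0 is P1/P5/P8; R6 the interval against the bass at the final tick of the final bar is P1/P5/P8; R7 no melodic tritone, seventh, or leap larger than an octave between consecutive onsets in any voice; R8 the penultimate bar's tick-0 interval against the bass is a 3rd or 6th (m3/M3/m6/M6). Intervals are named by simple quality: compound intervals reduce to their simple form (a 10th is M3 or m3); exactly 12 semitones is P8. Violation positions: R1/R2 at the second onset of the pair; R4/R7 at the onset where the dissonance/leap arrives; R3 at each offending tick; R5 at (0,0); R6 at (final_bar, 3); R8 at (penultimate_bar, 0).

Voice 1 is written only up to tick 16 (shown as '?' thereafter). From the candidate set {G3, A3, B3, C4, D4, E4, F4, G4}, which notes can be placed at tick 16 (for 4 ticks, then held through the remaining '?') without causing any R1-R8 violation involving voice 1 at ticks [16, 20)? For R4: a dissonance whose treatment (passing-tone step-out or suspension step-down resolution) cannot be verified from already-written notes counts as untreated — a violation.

G3: violates R1,R7
A3: violates R4,R7
B3: legal
C4: violates R4,R7
D4: violates R2
E4: legal
F4: violates R4,R7
G4: violates R1,R3

{B3, E4}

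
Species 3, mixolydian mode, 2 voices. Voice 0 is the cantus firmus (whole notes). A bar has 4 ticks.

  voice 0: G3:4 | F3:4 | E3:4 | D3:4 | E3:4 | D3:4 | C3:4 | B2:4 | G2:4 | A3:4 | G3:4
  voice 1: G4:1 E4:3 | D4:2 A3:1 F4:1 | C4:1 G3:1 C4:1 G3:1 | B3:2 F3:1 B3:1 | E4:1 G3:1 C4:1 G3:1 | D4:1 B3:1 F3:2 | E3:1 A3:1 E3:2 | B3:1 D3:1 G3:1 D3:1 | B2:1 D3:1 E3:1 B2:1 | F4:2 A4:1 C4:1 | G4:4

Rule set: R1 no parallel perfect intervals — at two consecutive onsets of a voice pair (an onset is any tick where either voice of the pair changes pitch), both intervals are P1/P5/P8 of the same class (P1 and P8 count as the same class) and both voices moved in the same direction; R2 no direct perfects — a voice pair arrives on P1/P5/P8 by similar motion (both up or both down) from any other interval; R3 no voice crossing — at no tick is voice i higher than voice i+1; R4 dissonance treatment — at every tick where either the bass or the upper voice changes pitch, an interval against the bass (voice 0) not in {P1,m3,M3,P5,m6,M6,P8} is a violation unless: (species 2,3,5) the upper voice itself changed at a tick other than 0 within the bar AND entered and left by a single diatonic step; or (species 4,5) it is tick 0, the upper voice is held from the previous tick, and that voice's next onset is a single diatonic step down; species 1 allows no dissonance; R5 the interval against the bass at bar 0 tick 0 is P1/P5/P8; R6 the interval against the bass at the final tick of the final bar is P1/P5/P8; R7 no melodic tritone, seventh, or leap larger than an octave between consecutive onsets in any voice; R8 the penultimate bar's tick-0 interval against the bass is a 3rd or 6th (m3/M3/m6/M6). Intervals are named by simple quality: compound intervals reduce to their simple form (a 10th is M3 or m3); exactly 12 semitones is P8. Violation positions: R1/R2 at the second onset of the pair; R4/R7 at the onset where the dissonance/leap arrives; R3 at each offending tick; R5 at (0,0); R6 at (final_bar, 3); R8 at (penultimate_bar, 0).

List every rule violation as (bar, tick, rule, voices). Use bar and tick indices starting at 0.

bar 0: v0=G3 v1=G4 downbeat P8
bar 1: v0=F3 v1=D4 downbeat M6
bar 2: v0=E3 v1=C4 downbeat m6
bar 3: v0=D3 v1=B3 downbeat M6
bar 4: v0=E3 v1=E4 downbeat P8
bar 5: v0=D3 v1=D4 downbeat P8
bar 6: v0=C3 v1=E3 downbeat M3
bar 7: v0=B2 v1=B3 downbeat P8
bar 8: v0=G2 v1=B2 downbeat M3
bar 9: v0=A3 v1=F4 downbeat m6
bar 10: v0=G3 v1=G4 downbeat P8
  -> R7 @ bar 3 tick 2 v(1,): B3->F3 leap 6st
  -> R7 @ bar 3 tick 3 v(1,): F3->B3 leap 6st
  -> R2 @ bar 4 tick 0 v(0, 1): D3/B3 M6 -> E3/E4 P8 similar
  -> R7 @ bar 5 tick 2 v(1,): B3->F3 leap 6st
  -> R7 @ bar 9 tick 0 v(0,): G2->A3 leap 14st
  -> R7 @ bar 9 tick 0 v(1,): B2->F4 leap 18st

(3, 2, R7, (1,))
(3, 3, R7, (1,))
(4, 0, R2, (0, 1))
(5, 2, R7, (1,))
(9, 0, R7, (0,))
(9, 0, R7, (1,))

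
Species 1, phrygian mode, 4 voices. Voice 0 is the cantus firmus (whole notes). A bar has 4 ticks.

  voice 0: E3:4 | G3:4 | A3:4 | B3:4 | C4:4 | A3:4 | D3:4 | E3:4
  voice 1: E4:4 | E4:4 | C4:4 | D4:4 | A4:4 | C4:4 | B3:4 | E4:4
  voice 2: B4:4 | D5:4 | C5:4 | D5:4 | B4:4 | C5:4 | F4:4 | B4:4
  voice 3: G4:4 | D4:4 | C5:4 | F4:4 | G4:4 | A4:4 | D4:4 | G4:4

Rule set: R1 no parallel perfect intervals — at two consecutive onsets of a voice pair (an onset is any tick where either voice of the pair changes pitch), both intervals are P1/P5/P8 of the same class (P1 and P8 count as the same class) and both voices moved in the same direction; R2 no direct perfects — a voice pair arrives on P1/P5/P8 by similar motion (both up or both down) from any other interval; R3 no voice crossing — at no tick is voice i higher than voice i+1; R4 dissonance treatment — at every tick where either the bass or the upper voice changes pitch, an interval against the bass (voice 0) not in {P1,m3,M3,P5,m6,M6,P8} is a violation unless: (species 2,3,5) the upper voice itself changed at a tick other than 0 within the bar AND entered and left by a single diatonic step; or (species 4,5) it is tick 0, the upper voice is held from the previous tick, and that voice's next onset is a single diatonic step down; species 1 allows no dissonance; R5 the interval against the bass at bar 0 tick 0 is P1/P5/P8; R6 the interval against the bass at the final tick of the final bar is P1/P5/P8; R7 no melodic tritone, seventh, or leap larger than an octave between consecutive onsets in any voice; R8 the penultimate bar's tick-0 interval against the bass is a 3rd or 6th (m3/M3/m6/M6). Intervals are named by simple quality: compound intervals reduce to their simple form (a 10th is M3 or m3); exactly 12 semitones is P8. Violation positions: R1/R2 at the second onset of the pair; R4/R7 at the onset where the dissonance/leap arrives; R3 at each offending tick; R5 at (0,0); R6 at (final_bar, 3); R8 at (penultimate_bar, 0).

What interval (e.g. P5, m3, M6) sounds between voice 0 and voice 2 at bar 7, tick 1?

P5

voice 0=E3 voice 2=B4 -> P5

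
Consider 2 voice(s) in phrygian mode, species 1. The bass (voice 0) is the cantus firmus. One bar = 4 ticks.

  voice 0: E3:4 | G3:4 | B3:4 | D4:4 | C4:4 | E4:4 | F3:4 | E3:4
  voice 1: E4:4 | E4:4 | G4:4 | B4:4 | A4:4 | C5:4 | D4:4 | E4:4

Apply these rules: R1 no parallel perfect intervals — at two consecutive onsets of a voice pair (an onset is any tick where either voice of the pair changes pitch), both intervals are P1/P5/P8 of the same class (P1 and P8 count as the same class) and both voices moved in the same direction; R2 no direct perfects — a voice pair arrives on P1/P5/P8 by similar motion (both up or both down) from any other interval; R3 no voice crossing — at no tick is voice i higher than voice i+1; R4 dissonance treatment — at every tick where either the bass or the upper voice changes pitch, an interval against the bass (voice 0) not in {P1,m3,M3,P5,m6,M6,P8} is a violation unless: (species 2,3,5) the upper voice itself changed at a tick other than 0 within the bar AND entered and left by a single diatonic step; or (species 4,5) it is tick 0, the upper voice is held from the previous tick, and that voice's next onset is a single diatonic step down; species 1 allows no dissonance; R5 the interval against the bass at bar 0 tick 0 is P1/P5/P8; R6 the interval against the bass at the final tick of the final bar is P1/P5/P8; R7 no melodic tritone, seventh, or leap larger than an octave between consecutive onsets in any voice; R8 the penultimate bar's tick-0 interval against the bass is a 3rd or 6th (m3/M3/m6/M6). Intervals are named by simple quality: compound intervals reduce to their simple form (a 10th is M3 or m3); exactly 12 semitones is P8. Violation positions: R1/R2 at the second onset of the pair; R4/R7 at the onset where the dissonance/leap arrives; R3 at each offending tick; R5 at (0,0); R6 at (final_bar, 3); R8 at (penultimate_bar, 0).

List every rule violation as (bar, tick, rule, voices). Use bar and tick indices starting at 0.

(6, 0, R7, (0,))
(6, 0, R7, (1,))

bar 0: v0=E3 v1=E4 downbeat P8
bar 1: v0=G3 v1=E4 downbeat M6
bar 2: v0=B3 v1=G4 downbeat m6
bar 3: v0=D4 v1=B4 downbeat M6
bar 4: v0=C4 v1=A4 downbeat M6
bar 5: v0=E4 v1=C5 downbeat m6
bar 6: v0=F3 v1=D4 downbeat M6
bar 7: v0=E3 v1=E4 downbeat P8
  -> R7 @ bar 6 tick 0 v(0,): E4->F3 leap 11st
  -> R7 @ bar 6 tick 0 v(1,): C5->D4 leap 10st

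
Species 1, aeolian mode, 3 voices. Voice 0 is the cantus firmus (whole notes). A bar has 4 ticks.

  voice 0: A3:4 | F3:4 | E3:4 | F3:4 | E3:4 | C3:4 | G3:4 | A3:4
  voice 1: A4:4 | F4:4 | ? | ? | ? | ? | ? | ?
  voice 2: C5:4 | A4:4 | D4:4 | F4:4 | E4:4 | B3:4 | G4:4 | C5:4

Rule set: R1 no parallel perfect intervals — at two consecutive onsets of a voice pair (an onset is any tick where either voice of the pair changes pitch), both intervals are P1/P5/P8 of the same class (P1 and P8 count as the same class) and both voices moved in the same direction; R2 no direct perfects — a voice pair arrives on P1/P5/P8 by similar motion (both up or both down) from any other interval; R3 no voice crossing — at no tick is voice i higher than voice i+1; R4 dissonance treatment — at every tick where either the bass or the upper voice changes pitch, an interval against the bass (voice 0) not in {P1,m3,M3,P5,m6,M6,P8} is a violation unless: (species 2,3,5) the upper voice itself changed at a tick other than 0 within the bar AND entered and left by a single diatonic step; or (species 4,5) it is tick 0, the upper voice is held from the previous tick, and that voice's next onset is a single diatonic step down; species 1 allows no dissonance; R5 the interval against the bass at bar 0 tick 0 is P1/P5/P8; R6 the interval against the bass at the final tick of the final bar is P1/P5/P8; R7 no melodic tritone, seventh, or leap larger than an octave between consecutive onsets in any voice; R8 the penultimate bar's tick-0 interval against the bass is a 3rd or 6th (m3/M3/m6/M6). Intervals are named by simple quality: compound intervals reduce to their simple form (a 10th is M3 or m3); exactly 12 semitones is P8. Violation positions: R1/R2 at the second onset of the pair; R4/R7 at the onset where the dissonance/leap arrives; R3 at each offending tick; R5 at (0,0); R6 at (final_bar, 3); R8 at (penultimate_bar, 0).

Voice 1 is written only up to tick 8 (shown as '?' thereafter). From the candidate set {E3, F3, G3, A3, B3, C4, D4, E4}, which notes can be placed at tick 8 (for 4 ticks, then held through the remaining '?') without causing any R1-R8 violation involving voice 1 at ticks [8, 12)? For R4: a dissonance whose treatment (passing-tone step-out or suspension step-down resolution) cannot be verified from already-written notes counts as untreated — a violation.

E3: violates R1,R7
F3: violates R4
G3: violates R2,R7
A3: violates R4
B3: violates R2,R7
C4: legal
D4: violates R2,R4
E4: violates R1,R3

{C4}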